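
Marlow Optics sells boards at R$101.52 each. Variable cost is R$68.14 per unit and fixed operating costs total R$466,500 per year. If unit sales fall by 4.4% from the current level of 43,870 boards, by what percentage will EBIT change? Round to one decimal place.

Contribution at this volume is 43,870 × R$33.38 = R$1,464,380.60.
EBIT = R$1,464,380.60 − R$466,500 = R$997,880.60.
Degree of operating leverage = R$1,464,380.60 / R$997,880.60 = 1.4675.
So EBIT moves 1.4675 × (-4.4%) = -6.5%.

-6.5%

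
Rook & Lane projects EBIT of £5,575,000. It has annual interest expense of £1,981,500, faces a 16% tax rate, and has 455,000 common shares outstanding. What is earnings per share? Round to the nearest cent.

Pre-tax income = £5,575,000 − £1,981,500.00 = £3,593,500.00.
After tax at 16%: net income = £3,593,500.00 × 0.84 = £3,018,540.00.
Per share: £3,018,540.00 / 455,000 shares = £6.63.

£6.63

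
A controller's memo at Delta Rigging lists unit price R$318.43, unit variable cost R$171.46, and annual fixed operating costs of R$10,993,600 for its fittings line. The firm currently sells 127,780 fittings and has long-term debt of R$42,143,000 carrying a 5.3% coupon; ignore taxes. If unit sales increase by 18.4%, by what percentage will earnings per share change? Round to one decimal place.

+62.2%

At 127,780 units, contribution = 127,780 × R$146.97 = R$18,779,826.60.
Operating income = contribution − fixed costs = R$18,779,826.60 − R$10,993,600 = R$7,786,226.60.
Interest = R$2,233,579.00, so EBIT − I = R$5,552,647.60.
DCL = total CM / (EBIT − I) = R$18,779,826.60 / R$5,552,647.60 = 3.3821.
%ΔEPS = DCL × %ΔSales = 3.3821 × +18.4% = +62.2%.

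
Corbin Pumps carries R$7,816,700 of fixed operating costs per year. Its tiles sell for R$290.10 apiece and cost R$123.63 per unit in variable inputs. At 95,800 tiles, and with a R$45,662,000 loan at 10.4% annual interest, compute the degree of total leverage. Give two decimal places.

Contribution at this volume is 95,800 × R$166.47 = R$15,947,826.00.
Subtracting fixed costs: EBIT = R$15,947,826.00 − R$7,816,700 = R$8,131,126.00. Interest = R$4,748,848.00.
DOL = R$15,947,826.00 ÷ R$8,131,126.00 = 1.9613; DFL = R$8,131,126.00 ÷ R$3,382,278.00 = 2.4040.
DCL = DOL × DFL = 1.9613 × 2.4040 = 4.7150.

4.72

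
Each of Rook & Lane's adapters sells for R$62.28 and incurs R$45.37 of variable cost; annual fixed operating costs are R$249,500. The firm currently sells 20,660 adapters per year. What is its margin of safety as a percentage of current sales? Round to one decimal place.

28.6%

Each unit contributes R$62.28 − R$45.37 = R$16.91. Break-even units = R$249,500 ÷ R$16.91 = 14,754.58; break-even revenue = 14,754.58 × R$62.28 = R$918,915.43.
Actual sales revenue = 20,660 × R$62.28 = R$1,286,704.80.
Margin of safety = (R$1,286,704.80 − R$918,915.43) ÷ R$1,286,704.80 = 28.6%.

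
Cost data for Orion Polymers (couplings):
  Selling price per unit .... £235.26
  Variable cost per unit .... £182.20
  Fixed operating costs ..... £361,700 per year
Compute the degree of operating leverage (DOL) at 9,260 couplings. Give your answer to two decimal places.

Contribution at this volume is 9,260 × £53.06 = £491,335.60.
Operating income = contribution − fixed costs = £491,335.60 − £361,700 = £129,635.60.
So DOL = total CM / EBIT = £491,335.60 / £129,635.60 = 3.7901.

3.79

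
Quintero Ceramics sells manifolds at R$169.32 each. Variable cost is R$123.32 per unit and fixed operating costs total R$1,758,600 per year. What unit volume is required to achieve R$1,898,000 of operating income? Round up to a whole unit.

Contribution margin per unit = R$169.32 − R$123.32 = R$46.00.
Need Q such that Q × R$46.00 − R$1,758,600 = R$1,898,000, i.e. Q = R$3,656,600 / R$46.00 = 79,491.30 → 79,492.

79,492 manifolds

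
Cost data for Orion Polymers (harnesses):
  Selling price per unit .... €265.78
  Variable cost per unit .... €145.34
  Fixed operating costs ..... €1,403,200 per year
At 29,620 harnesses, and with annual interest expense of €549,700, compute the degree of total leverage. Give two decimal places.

At 29,620 units, contribution = 29,620 × €120.44 = €3,567,432.80.
Operating income = contribution − fixed costs = €3,567,432.80 − €1,403,200 = €2,164,232.80. Interest = €549,700.00.
DOL = €3,567,432.80 ÷ €2,164,232.80 = 1.6484; DFL = €2,164,232.80 ÷ €1,614,532.80 = 1.3405.
Combined leverage = 1.6484 × 1.3405 = 2.2097.

2.21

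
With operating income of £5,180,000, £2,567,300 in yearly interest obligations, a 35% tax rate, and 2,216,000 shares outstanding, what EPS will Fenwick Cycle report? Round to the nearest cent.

Interest = £2,567,300.00, so EBT = £5,180,000 − £2,567,300.00 = £2,612,700.00.
After tax at 35%: net income = £2,612,700.00 × 0.65 = £1,698,255.00.
EPS = £1,698,255.00 ÷ 2,216,000 = £0.77.

£0.77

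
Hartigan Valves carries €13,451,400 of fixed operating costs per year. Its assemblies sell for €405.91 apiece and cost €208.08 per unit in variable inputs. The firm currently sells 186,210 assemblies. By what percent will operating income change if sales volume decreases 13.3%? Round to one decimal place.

At 186,210 units, contribution = 186,210 × €197.83 = €36,837,924.30.
EBIT = €36,837,924.30 − €13,451,400 = €23,386,524.30.
So DOL = total CM / EBIT = €36,837,924.30 / €23,386,524.30 = 1.5752.
%ΔEBIT = DOL × %ΔSales = 1.5752 × -13.3% = -20.9%.

-20.9%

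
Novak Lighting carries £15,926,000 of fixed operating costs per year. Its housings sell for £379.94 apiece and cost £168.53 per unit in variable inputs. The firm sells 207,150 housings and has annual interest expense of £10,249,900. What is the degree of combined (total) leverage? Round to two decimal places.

Total contribution margin = 207,150 × £211.41 = £43,793,581.50.
Subtracting fixed costs: EBIT = £43,793,581.50 − £15,926,000 = £27,867,581.50. Interest = £10,249,900.00, so EBIT − I = £17,617,681.50.
DCL = contribution ÷ (EBIT − I) = £43,793,581.50 ÷ £17,617,681.50 = 2.4858.

2.49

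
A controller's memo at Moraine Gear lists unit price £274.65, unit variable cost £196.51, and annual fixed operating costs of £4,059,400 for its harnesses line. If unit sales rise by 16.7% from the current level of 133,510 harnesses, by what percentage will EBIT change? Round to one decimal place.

At 133,510 units, contribution = 133,510 × £78.14 = £10,432,471.40.
Subtracting fixed costs: EBIT = £10,432,471.40 − £4,059,400 = £6,373,071.40.
DOL = contribution ÷ EBIT = £10,432,471.40 ÷ £6,373,071.40 = 1.6370.
Operating income changes by 1.6370 × +16.7% = +27.3%.

+27.3%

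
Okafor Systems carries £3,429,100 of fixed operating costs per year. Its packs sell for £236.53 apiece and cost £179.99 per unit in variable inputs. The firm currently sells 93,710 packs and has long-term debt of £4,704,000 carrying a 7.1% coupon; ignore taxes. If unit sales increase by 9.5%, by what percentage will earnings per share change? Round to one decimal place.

+32.8%

At 93,710 units, contribution = 93,710 × £56.54 = £5,298,363.40.
Operating income = contribution − fixed costs = £5,298,363.40 − £3,429,100 = £1,869,263.40.
Interest = £333,984.00, so EBIT − I = £1,535,279.40.
DCL = total CM / (EBIT − I) = £5,298,363.40 / £1,535,279.40 = 3.4511.
%ΔEPS = DCL × %ΔSales = 3.4511 × +9.5% = +32.8%.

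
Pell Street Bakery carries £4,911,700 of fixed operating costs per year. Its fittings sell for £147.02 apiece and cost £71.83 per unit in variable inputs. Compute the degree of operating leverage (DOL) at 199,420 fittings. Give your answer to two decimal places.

1.49

At 199,420 units, contribution = 199,420 × £75.19 = £14,994,389.80.
Subtracting fixed costs: EBIT = £14,994,389.80 − £4,911,700 = £10,082,689.80.
DOL = contribution ÷ EBIT = £14,994,389.80 ÷ £10,082,689.80 = 1.4871.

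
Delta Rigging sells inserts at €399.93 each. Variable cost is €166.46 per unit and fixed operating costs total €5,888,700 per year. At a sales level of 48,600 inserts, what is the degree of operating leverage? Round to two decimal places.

Contribution at this volume is 48,600 × €233.47 = €11,346,642.00.
EBIT = €11,346,642.00 − €5,888,700 = €5,457,942.00.
Degree of operating leverage = €11,346,642.00 / €5,457,942.00 = 2.0789.

2.08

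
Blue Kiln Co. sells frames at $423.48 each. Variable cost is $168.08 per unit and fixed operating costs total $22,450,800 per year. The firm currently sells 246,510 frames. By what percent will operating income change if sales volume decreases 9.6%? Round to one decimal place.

Contribution at this volume is 246,510 × $255.40 = $62,958,654.00.
Subtracting fixed costs: EBIT = $62,958,654.00 − $22,450,800 = $40,507,854.00.
DOL = contribution ÷ EBIT = $62,958,654.00 ÷ $40,507,854.00 = 1.5542.
Operating income changes by 1.5542 × -9.6% = -14.9%.

-14.9%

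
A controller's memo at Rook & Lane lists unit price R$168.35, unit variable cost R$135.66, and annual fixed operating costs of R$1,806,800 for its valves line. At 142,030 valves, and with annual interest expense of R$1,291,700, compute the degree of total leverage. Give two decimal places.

Total contribution margin = 142,030 × R$32.69 = R$4,642,960.70.
Operating income = contribution − fixed costs = R$4,642,960.70 − R$1,806,800 = R$2,836,160.70. Interest = R$1,291,700.00, so EBIT − I = R$1,544,460.70.
Degree of total leverage = total CM / (EBIT − interest) = R$4,642,960.70 / R$1,544,460.70 = 3.0062.

3.01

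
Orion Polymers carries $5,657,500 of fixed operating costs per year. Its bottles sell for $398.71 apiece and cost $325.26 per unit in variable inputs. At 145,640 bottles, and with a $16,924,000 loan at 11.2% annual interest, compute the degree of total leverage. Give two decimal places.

3.40

Contribution at this volume is 145,640 × $73.45 = $10,697,258.00.
Operating income = contribution − fixed costs = $10,697,258.00 − $5,657,500 = $5,039,758.00. Interest = $1,895,488.00.
DOL = $10,697,258.00 ÷ $5,039,758.00 = 2.1226; DFL = $5,039,758.00 ÷ $3,144,270.00 = 1.6028.
Combined leverage = 2.1226 × 1.6028 = 3.4021.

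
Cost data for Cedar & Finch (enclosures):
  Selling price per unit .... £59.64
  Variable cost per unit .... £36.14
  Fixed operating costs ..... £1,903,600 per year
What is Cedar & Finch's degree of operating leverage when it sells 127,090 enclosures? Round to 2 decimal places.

At 127,090 units, contribution = 127,090 × £23.50 = £2,986,615.00.
Subtracting fixed costs: EBIT = £2,986,615.00 − £1,903,600 = £1,083,015.00.
DOL = contribution ÷ EBIT = £2,986,615.00 ÷ £1,083,015.00 = 2.7577.

2.76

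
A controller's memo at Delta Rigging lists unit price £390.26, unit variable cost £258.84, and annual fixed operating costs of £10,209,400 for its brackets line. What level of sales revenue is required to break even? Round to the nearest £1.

£30,317,459

Contribution margin per unit = £390.26 − £258.84 = £131.42, a CM ratio of £131.42 ÷ £390.26 = 0.3367.
Break-even sales = FC ÷ CM ratio = £10,209,400 × £390.26 / £131.42 = £30,317,459.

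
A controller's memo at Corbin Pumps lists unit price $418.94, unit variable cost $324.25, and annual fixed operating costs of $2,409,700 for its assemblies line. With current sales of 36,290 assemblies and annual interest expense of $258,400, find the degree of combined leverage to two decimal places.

4.47

Contribution at this volume is 36,290 × $94.69 = $3,436,300.10.
Operating income = contribution − fixed costs = $3,436,300.10 − $2,409,700 = $1,026,600.10. Interest = $258,400.00.
DOL = $3,436,300.10 ÷ $1,026,600.10 = 3.3473; DFL = $1,026,600.10 ÷ $768,200.10 = 1.3364.
Combined leverage = 3.3473 × 1.3364 = 4.4733.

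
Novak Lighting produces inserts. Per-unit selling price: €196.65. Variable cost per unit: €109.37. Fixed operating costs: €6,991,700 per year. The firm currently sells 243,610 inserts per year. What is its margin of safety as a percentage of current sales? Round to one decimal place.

67.1%

Each unit contributes €196.65 − €109.37 = €87.28. Break-even units = €6,991,700 ÷ €87.28 = 80,106.55; break-even revenue = 80,106.55 × €196.65 = €15,752,953.77.
Actual sales revenue = 243,610 × €196.65 = €47,905,906.50.
Margin of safety = (€47,905,906.50 − €15,752,953.77) ÷ €47,905,906.50 = 67.1%.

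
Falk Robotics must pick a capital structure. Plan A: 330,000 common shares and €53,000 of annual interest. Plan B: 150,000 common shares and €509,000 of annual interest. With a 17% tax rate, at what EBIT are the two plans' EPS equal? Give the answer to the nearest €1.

Set EPS_A = EPS_B: (EBIT − €53,000)(1 − 0.17) ÷ 330,000 = (EBIT − €509,000)(1 − 0.17) ÷ 150,000.
The (1 − t) factor cancels: (EBIT − 53,000) × 150,000 = (EBIT − 509,000) × 330,000.
EBIT × (330,000 − 150,000) = 509,000 × 330,000 − 53,000 × 150,000 = 160,020,000,000, so EBIT = 160,020,000,000 ÷ 180,000 = 889,000.00.

€889,000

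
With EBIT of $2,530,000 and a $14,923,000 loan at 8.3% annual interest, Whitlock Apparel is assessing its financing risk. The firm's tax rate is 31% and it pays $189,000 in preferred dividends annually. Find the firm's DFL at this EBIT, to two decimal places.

2.49

Annual interest charges come to $1,238,609.00.
Pre-tax preferred-dividend burden = $189,000 ÷ (1 − 0.31) = $273,913.04.
DFL = EBIT ÷ [EBIT − I − D_p/(1−t)] = $2,530,000 ÷ [$2,530,000 − $1,238,609.00 − $273,913.04] = $2,530,000 ÷ $1,017,477.96 = 2.4865.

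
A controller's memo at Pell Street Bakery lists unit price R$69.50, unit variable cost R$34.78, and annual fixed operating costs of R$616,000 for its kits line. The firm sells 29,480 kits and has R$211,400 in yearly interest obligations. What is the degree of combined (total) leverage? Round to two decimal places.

Total contribution margin = 29,480 × R$34.72 = R$1,023,545.60.
Operating income = contribution − fixed costs = R$1,023,545.60 − R$616,000 = R$407,545.60. Interest = R$211,400.00, so EBIT − I = R$196,145.60.
DCL = contribution ÷ (EBIT − I) = R$1,023,545.60 ÷ R$196,145.60 = 5.2183.

5.22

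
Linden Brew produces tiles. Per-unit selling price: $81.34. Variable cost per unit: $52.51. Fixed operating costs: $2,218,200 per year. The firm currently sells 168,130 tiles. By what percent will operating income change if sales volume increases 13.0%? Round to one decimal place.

Contribution at this volume is 168,130 × $28.83 = $4,847,187.90.
Subtracting fixed costs: EBIT = $4,847,187.90 − $2,218,200 = $2,628,987.90.
Degree of operating leverage = $4,847,187.90 / $2,628,987.90 = 1.8437.
So EBIT moves 1.8437 × (+13.0%) = +24.0%.

+24.0%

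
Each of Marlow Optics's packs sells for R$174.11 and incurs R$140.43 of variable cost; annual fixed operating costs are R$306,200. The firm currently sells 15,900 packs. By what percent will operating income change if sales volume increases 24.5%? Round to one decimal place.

At 15,900 units, contribution = 15,900 × R$33.68 = R$535,512.00.
Subtracting fixed costs: EBIT = R$535,512.00 − R$306,200 = R$229,312.00.
DOL = contribution ÷ EBIT = R$535,512.00 ÷ R$229,312.00 = 2.3353.
So EBIT moves 2.3353 × (+24.5%) = +57.2%.

+57.2%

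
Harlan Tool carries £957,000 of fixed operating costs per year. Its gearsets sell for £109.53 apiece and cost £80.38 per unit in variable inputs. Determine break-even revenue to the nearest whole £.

CM per unit = £109.53 − £80.38 = £29.15; CM ratio = £29.15 / £109.53 = 0.2661.
Break-even revenue = fixed costs × price ÷ CM = £957,000 × £109.53 ÷ £29.15 = £3,595,891.

£3,595,891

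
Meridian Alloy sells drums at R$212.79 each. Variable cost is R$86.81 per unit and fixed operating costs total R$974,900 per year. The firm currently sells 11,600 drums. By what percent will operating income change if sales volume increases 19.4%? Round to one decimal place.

Total contribution margin = 11,600 × R$125.98 = R$1,461,368.00.
Operating income = contribution − fixed costs = R$1,461,368.00 − R$974,900 = R$486,468.00.
Degree of operating leverage = R$1,461,368.00 / R$486,468.00 = 3.0040.
%ΔEBIT = DOL × %ΔSales = 3.0040 × +19.4% = +58.3%.

+58.3%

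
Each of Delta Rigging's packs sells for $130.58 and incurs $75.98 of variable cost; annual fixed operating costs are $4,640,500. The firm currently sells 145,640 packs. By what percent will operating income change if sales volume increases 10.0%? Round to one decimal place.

+24.0%

Contribution at this volume is 145,640 × $54.60 = $7,951,944.00.
Subtracting fixed costs: EBIT = $7,951,944.00 − $4,640,500 = $3,311,444.00.
DOL = contribution ÷ EBIT = $7,951,944.00 ÷ $3,311,444.00 = 2.4014.
Operating income changes by 2.4014 × +10.0% = +24.0%.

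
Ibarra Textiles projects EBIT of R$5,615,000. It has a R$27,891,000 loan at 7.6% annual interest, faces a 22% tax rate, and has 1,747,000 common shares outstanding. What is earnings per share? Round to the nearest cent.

Pre-tax income = R$5,615,000 − R$2,119,716.00 = R$3,495,284.00.
Net income = R$3,495,284.00 × (1 − 0.22) = R$2,726,321.52.
EPS = R$2,726,321.52 ÷ 1,747,000 = R$1.56.

R$1.56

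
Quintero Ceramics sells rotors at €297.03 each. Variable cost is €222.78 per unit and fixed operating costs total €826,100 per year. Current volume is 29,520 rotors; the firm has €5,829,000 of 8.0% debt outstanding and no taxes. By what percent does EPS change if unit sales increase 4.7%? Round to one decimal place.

+11.5%

At 29,520 units, contribution = 29,520 × €74.25 = €2,191,860.00.
Subtracting fixed costs: EBIT = €2,191,860.00 − €826,100 = €1,365,760.00.
Interest = €466,320.00, so EBIT − I = €899,440.00.
Degree of combined leverage = contribution ÷ (EBIT − I) = €2,191,860.00 ÷ €899,440.00 = 2.4369.
EPS therefore changes by 2.4369 × (+4.7%) = +11.5%.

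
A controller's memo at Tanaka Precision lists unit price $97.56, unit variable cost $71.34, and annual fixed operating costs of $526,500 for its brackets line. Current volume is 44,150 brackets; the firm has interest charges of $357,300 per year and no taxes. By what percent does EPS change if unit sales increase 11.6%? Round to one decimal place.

Total contribution margin = 44,150 × $26.22 = $1,157,613.00.
EBIT = $1,157,613.00 − $526,500 = $631,113.00.
Interest = $357,300.00, so EBIT − I = $273,813.00.
DCL = total CM / (EBIT − I) = $1,157,613.00 / $273,813.00 = 4.2278.
%ΔEPS = DCL × %ΔSales = 4.2278 × +11.6% = +49.0%.

+49.0%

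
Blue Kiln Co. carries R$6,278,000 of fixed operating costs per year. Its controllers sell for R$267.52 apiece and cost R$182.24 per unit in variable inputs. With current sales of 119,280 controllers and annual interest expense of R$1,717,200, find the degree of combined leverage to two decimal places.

Total contribution margin = 119,280 × R$85.28 = R$10,172,198.40.
Subtracting fixed costs: EBIT = R$10,172,198.40 − R$6,278,000 = R$3,894,198.40. Interest = R$1,717,200.00, so EBIT − I = R$2,176,998.40.
Degree of total leverage = total CM / (EBIT − interest) = R$10,172,198.40 / R$2,176,998.40 = 4.6726.

4.67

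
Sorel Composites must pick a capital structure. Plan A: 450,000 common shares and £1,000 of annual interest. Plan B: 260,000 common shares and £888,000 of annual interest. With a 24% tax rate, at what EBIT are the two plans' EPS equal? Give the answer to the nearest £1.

At indifference, (EBIT − 1,000)(1 − t)/450,000 = (EBIT − 888,000)(1 − t)/260,000.
The (1 − t) factor cancels: (EBIT − 1,000) × 260,000 = (EBIT − 888,000) × 450,000.
Solving, EBIT = (888,000·450,000 − 1,000·260,000) / (450,000 − 260,000) = 399,340,000,000 / 190,000 = 2,101,789.47.

£2,101,789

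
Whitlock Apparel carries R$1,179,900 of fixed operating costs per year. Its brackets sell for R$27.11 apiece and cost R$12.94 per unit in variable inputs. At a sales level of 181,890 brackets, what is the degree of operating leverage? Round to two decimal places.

Total contribution margin = 181,890 × R$14.17 = R$2,577,381.30.
Operating income = contribution − fixed costs = R$2,577,381.30 − R$1,179,900 = R$1,397,481.30.
Degree of operating leverage = R$2,577,381.30 / R$1,397,481.30 = 1.8443.

1.84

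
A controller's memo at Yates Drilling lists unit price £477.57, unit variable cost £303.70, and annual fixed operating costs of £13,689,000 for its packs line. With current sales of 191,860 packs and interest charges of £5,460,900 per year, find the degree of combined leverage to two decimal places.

2.35

Total contribution margin = 191,860 × £173.87 = £33,358,698.20.
Subtracting fixed costs: EBIT = £33,358,698.20 − £13,689,000 = £19,669,698.20. Interest = £5,460,900.00, so EBIT − I = £14,208,798.20.
DCL = contribution ÷ (EBIT − I) = £33,358,698.20 ÷ £14,208,798.20 = 2.3477.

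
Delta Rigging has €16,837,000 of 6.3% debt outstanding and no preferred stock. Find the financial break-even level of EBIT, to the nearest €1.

€1,060,731

Annual interest = 6.3% × €16,837,000 = €1,060,731.00.
Without preferred stock the financial break-even is simply EBIT = interest = €1,060,731.00.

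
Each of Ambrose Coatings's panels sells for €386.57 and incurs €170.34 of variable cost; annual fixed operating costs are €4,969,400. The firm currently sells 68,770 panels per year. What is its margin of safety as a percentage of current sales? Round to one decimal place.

66.6%

Contribution margin per unit = €386.57 − €170.34 = €216.23. Break-even units = €4,969,400 ÷ €216.23 = 22,982.01; break-even revenue = 22,982.01 × €386.57 = €8,884,155.57.
Actual sales revenue = 68,770 × €386.57 = €26,584,418.90.
Margin of safety = (€26,584,418.90 − €8,884,155.57) ÷ €26,584,418.90 = 66.6%.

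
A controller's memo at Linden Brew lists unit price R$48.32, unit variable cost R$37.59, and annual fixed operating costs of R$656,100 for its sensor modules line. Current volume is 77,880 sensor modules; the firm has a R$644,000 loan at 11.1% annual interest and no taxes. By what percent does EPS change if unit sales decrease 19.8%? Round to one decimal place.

At 77,880 units, contribution = 77,880 × R$10.73 = R$835,652.40.
EBIT = R$835,652.40 − R$656,100 = R$179,552.40.
Interest = R$71,484.00, so EBIT − I = R$108,068.40.
DCL = total CM / (EBIT − I) = R$835,652.40 / R$108,068.40 = 7.7326.
EPS therefore changes by 7.7326 × (-19.8%) = -153.1%.

-153.1%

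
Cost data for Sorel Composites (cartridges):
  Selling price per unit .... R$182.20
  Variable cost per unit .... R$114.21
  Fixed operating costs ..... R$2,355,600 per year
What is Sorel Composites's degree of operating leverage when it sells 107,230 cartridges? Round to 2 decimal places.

1.48

Contribution at this volume is 107,230 × R$67.99 = R$7,290,567.70.
Operating income = contribution − fixed costs = R$7,290,567.70 − R$2,355,600 = R$4,934,967.70.
DOL = contribution ÷ EBIT = R$7,290,567.70 ÷ R$4,934,967.70 = 1.4773.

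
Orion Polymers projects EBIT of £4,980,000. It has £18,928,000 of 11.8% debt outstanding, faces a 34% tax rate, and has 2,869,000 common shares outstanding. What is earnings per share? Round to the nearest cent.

Interest = £2,233,504.00, so EBT = £4,980,000 − £2,233,504.00 = £2,746,496.00.
After tax at 34%: net income = £2,746,496.00 × 0.66 = £1,812,687.36.
Per share: £1,812,687.36 / 2,869,000 shares = £0.63.

£0.63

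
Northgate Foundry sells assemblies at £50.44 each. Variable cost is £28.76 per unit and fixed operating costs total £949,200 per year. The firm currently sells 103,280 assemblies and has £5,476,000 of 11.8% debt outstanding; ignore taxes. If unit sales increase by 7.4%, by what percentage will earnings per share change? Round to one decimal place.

+25.7%

Total contribution margin = 103,280 × £21.68 = £2,239,110.40.
Subtracting fixed costs: EBIT = £2,239,110.40 − £949,200 = £1,289,910.40.
After interest of £646,168.00, pre-tax earnings = £643,742.40.
DCL = total CM / (EBIT − I) = £2,239,110.40 / £643,742.40 = 3.4783.
%ΔEPS = DCL × %ΔSales = 3.4783 × +7.4% = +25.7%.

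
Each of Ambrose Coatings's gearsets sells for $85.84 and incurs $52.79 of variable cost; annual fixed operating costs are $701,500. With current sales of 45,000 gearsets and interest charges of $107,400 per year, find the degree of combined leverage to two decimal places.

Total contribution margin = 45,000 × $33.05 = $1,487,250.00.
EBIT = $1,487,250.00 − $701,500 = $785,750.00. Interest = $107,400.00.
DOL = $1,487,250.00 ÷ $785,750.00 = 1.8928; DFL = $785,750.00 ÷ $678,350.00 = 1.1583.
Combined leverage = 1.8928 × 1.1583 = 2.1924.

2.19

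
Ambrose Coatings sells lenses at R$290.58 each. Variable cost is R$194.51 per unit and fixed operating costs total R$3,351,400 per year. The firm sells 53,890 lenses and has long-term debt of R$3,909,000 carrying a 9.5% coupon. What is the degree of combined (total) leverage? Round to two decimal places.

3.56

At 53,890 units, contribution = 53,890 × R$96.07 = R$5,177,212.30.
EBIT = R$5,177,212.30 − R$3,351,400 = R$1,825,812.30. Interest = R$371,355.00.
DOL = R$5,177,212.30 ÷ R$1,825,812.30 = 2.8356; DFL = R$1,825,812.30 ÷ R$1,454,457.30 = 1.2553.
Combined leverage = 2.8356 × 1.2553 = 3.5595.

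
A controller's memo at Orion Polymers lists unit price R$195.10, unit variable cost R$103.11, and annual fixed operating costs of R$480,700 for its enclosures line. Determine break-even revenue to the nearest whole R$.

Contribution margin per unit = R$195.10 − R$103.11 = R$91.99, a CM ratio of R$91.99 ÷ R$195.10 = 0.4715.
Break-even revenue = fixed costs × price ÷ CM = R$480,700 × R$195.10 ÷ R$91.99 = R$1,019,508.

R$1,019,508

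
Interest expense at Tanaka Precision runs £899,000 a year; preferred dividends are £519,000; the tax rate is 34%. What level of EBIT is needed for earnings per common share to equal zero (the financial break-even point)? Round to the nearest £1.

Grossing the preferred dividend up to pre-tax terms: £519,000 / (1 − 0.34) = £786,363.64.
Financial break-even EBIT = interest + D_p ÷ (1 − t) = £899,000 + £786,363.64 = £1,685,363.64.

£1,685,364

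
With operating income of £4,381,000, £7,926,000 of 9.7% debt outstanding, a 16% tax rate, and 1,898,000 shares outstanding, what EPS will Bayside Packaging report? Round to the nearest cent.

Interest = £768,822.00, so EBT = £4,381,000 − £768,822.00 = £3,612,178.00.
Net income = £3,612,178.00 × (1 − 0.16) = £3,034,229.52.
EPS = £3,034,229.52 ÷ 1,898,000 = £1.60.

£1.60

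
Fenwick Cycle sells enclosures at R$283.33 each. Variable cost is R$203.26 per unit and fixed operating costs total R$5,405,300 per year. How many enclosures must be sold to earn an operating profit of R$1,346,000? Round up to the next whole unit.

Contribution margin per unit = R$283.33 − R$203.26 = R$80.07.
Units = (FC + target) / CM = (R$5,405,300 + R$1,346,000) / R$80.07 = 84,317.47, so 84,318 enclosures.

84,318 enclosures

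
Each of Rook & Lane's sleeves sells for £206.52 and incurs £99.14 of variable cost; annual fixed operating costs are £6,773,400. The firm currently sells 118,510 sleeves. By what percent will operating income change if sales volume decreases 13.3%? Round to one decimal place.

Total contribution margin = 118,510 × £107.38 = £12,725,603.80.
Operating income = contribution − fixed costs = £12,725,603.80 − £6,773,400 = £5,952,203.80.
So DOL = total CM / EBIT = £12,725,603.80 / £5,952,203.80 = 2.1380.
%ΔEBIT = DOL × %ΔSales = 2.1380 × -13.3% = -28.4%.

-28.4%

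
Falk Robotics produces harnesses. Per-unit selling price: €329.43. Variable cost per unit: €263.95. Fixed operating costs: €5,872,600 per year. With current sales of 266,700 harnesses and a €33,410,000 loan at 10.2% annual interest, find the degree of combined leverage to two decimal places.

Total contribution margin = 266,700 × €65.48 = €17,463,516.00.
EBIT = €17,463,516.00 − €5,872,600 = €11,590,916.00. Interest = €3,407,820.00.
DOL = €17,463,516.00 ÷ €11,590,916.00 = 1.5067; DFL = €11,590,916.00 ÷ €8,183,096.00 = 1.4164.
Combined leverage = 1.5067 × 1.4164 = 2.1341.

2.13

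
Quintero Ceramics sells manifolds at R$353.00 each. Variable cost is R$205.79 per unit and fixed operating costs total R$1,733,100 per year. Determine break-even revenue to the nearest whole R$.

CM per unit = R$353.00 − R$205.79 = R$147.21; CM ratio = R$147.21 / R$353.00 = 0.4170.
Break-even sales = FC ÷ CM ratio = R$1,733,100 × R$353.00 / R$147.21 = R$4,155,861.

R$4,155,861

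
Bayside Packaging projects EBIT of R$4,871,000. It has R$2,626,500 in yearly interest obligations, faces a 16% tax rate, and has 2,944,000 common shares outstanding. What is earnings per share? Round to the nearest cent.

R$0.64

Interest = R$2,626,500.00, so EBT = R$4,871,000 − R$2,626,500.00 = R$2,244,500.00.
Net income = R$2,244,500.00 × (1 − 0.16) = R$1,885,380.00.
Per share: R$1,885,380.00 / 2,944,000 shares = R$0.64.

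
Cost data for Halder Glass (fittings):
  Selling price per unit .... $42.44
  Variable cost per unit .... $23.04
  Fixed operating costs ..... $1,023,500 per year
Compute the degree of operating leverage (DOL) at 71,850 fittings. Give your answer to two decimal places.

3.76

Total contribution margin = 71,850 × $19.40 = $1,393,890.00.
Operating income = contribution − fixed costs = $1,393,890.00 − $1,023,500 = $370,390.00.
DOL = contribution ÷ EBIT = $1,393,890.00 ÷ $370,390.00 = 3.7633.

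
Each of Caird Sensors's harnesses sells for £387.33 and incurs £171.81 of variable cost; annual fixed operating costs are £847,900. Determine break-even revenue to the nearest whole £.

CM per unit = £387.33 − £171.81 = £215.52; CM ratio = £215.52 / £387.33 = 0.5564.
Break-even revenue = fixed costs × price ÷ CM = £847,900 × £387.33 ÷ £215.52 = £1,523,836.

£1,523,836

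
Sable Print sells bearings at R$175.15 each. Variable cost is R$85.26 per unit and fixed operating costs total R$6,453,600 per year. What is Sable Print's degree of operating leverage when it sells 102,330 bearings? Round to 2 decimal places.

Total contribution margin = 102,330 × R$89.89 = R$9,198,443.70.
Operating income = contribution − fixed costs = R$9,198,443.70 − R$6,453,600 = R$2,744,843.70.
So DOL = total CM / EBIT = R$9,198,443.70 / R$2,744,843.70 = 3.3512.

3.35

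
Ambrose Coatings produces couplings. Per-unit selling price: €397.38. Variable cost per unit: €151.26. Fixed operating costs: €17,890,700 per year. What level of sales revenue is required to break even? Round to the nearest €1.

CM per unit = €397.38 − €151.26 = €246.12; CM ratio = €246.12 / €397.38 = 0.6194.
Break-even revenue = fixed costs × price ÷ CM = €17,890,700 × €397.38 ÷ €246.12 = €28,885,935.

€28,885,935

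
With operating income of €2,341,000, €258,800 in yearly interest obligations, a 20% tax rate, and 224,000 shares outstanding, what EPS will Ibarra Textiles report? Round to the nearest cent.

€7.44

Interest = €258,800.00, so EBT = €2,341,000 − €258,800.00 = €2,082,200.00.
Net income = €2,082,200.00 × (1 − 0.20) = €1,665,760.00.
EPS = €1,665,760.00 ÷ 224,000 = €7.44.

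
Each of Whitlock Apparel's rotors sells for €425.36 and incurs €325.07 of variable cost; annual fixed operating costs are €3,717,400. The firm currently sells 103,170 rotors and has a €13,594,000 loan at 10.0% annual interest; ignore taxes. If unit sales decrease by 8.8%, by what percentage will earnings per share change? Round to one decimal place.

Total contribution margin = 103,170 × €100.29 = €10,346,919.30.
Operating income = contribution − fixed costs = €10,346,919.30 − €3,717,400 = €6,629,519.30.
After interest of €1,359,400.00, pre-tax earnings = €5,270,119.30.
Degree of combined leverage = contribution ÷ (EBIT − I) = €10,346,919.30 ÷ €5,270,119.30 = 1.9633.
%ΔEPS = DCL × %ΔSales = 1.9633 × -8.8% = -17.3%.

-17.3%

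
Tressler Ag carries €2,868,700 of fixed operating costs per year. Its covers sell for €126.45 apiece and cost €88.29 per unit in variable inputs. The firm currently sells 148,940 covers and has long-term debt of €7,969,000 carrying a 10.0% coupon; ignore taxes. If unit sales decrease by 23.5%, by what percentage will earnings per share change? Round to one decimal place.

Contribution at this volume is 148,940 × €38.16 = €5,683,550.40.
Subtracting fixed costs: EBIT = €5,683,550.40 − €2,868,700 = €2,814,850.40.
After interest of €796,900.00, pre-tax earnings = €2,017,950.40.
Degree of combined leverage = contribution ÷ (EBIT − I) = €5,683,550.40 ÷ €2,017,950.40 = 2.8165.
%ΔEPS = DCL × %ΔSales = 2.8165 × -23.5% = -66.2%.

-66.2%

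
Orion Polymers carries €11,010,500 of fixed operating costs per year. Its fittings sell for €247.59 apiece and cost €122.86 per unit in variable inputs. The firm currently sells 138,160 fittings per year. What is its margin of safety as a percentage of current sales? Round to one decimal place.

Unit CM = price − variable cost = €247.59 − €122.86 = €124.73. Break-even units = €11,010,500 ÷ €124.73 = 88,274.67; break-even revenue = 88,274.67 × €247.59 = €21,855,926.36.
Current sales = 138,160 × €247.59 = €34,207,034.40.
Margin of safety = (€34,207,034.40 − €21,855,926.36) ÷ €34,207,034.40 = 36.1%.

36.1%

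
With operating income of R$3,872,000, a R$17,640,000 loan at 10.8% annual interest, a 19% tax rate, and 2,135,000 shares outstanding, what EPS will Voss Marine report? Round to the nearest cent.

R$0.75

Interest = R$1,905,120.00, so EBT = R$3,872,000 − R$1,905,120.00 = R$1,966,880.00.
After tax at 19%: net income = R$1,966,880.00 × 0.81 = R$1,593,172.80.
EPS = R$1,593,172.80 ÷ 2,135,000 = R$0.75.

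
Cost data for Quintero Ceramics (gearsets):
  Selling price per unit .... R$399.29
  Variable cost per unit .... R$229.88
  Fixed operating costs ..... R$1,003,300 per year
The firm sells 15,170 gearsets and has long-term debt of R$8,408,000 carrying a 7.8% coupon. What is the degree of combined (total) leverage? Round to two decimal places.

2.82

At 15,170 units, contribution = 15,170 × R$169.41 = R$2,569,949.70.
Operating income = contribution − fixed costs = R$2,569,949.70 − R$1,003,300 = R$1,566,649.70. Interest = R$655,824.00, so EBIT − I = R$910,825.70.
Degree of total leverage = total CM / (EBIT − interest) = R$2,569,949.70 / R$910,825.70 = 2.8216.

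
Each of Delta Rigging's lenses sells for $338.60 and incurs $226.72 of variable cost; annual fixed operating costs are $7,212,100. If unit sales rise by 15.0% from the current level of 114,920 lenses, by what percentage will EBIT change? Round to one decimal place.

Contribution at this volume is 114,920 × $111.88 = $12,857,249.60.
Operating income = contribution − fixed costs = $12,857,249.60 − $7,212,100 = $5,645,149.60.
DOL = contribution ÷ EBIT = $12,857,249.60 ÷ $5,645,149.60 = 2.2776.
So EBIT moves 2.2776 × (+15.0%) = +34.2%.

+34.2%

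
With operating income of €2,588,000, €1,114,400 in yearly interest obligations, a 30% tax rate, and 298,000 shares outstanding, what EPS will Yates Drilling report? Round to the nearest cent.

Interest = €1,114,400.00, so EBT = €2,588,000 − €1,114,400.00 = €1,473,600.00.
After tax at 30%: net income = €1,473,600.00 × 0.70 = €1,031,520.00.
Per share: €1,031,520.00 / 298,000 shares = €3.46.

€3.46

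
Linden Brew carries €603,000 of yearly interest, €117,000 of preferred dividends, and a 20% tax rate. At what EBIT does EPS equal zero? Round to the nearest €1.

€749,250

Grossing the preferred dividend up to pre-tax terms: €117,000 / (1 − 0.20) = €146,250.00.
EPS = 0 when EBIT covers interest plus the pre-tax preferred burden: €603,000 + €146,250.00 = €749,250.00.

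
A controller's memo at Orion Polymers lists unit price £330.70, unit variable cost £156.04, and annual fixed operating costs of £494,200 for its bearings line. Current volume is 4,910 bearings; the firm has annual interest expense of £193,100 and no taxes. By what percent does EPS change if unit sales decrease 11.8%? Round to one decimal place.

Contribution at this volume is 4,910 × £174.66 = £857,580.60.
Operating income = contribution − fixed costs = £857,580.60 − £494,200 = £363,380.60.
After interest of £193,100.00, pre-tax earnings = £170,280.60.
DCL = total CM / (EBIT − I) = £857,580.60 / £170,280.60 = 5.0363.
%ΔEPS = DCL × %ΔSales = 5.0363 × -11.8% = -59.4%.

-59.4%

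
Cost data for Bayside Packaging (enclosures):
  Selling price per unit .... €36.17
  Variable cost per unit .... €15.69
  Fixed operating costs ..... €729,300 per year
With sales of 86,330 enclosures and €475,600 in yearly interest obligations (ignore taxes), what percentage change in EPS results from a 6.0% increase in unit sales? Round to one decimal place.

Total contribution margin = 86,330 × €20.48 = €1,768,038.40.
EBIT = €1,768,038.40 − €729,300 = €1,038,738.40.
Interest = €475,600.00, so EBIT − I = €563,138.40.
DCL = total CM / (EBIT − I) = €1,768,038.40 / €563,138.40 = 3.1396.
%ΔEPS = DCL × %ΔSales = 3.1396 × +6.0% = +18.8%.

+18.8%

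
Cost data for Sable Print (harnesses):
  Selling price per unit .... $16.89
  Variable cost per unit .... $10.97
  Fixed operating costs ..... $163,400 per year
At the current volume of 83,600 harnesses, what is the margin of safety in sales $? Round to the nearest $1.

Contribution margin per unit = $16.89 − $10.97 = $5.92. Break-even units = $163,400 ÷ $5.92 = 27,601.35; break-even revenue = 27,601.35 × $16.89 = $466,186.82.
Actual sales revenue = 83,600 × $16.89 = $1,412,004.00.
Margin of safety = $1,412,004.00 − $466,186.82 = $945,817.

$945,817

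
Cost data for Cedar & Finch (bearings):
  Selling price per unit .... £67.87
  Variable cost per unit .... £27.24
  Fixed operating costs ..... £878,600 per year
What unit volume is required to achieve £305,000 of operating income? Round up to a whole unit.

29,132 bearings

Each unit contributes £67.87 − £27.24 = £40.63.
Need Q such that Q × £40.63 − £878,600 = £305,000, i.e. Q = £1,183,600 / £40.63 = 29,131.18 → 29,132.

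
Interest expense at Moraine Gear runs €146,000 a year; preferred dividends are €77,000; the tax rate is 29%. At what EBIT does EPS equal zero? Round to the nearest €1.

€254,451

Grossing the preferred dividend up to pre-tax terms: €77,000 / (1 − 0.29) = €108,450.70.
EPS = 0 when EBIT covers interest plus the pre-tax preferred burden: €146,000 + €108,450.70 = €254,450.70.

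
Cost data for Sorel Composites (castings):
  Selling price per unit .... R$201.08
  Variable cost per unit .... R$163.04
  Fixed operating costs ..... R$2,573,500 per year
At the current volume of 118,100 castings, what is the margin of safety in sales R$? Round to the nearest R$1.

R$10,143,989

Each unit contributes R$201.08 − R$163.04 = R$38.04. Break-even units = R$2,573,500 ÷ R$38.04 = 67,652.47; break-even revenue = 67,652.47 × R$201.08 = R$13,603,558.89.
Actual sales revenue = 118,100 × R$201.08 = R$23,747,548.00.
Margin of safety = R$23,747,548.00 − R$13,603,558.89 = R$10,143,989.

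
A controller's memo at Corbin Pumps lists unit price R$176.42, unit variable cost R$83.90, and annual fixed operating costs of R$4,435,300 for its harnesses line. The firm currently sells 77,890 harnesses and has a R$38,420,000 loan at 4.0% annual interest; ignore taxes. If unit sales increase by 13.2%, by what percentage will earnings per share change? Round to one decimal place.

+77.1%

Total contribution margin = 77,890 × R$92.52 = R$7,206,382.80.
Operating income = contribution − fixed costs = R$7,206,382.80 − R$4,435,300 = R$2,771,082.80.
After interest of R$1,536,800.00, pre-tax earnings = R$1,234,282.80.
Degree of combined leverage = contribution ÷ (EBIT − I) = R$7,206,382.80 ÷ R$1,234,282.80 = 5.8385.
EPS therefore changes by 5.8385 × (+13.2%) = +77.1%.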